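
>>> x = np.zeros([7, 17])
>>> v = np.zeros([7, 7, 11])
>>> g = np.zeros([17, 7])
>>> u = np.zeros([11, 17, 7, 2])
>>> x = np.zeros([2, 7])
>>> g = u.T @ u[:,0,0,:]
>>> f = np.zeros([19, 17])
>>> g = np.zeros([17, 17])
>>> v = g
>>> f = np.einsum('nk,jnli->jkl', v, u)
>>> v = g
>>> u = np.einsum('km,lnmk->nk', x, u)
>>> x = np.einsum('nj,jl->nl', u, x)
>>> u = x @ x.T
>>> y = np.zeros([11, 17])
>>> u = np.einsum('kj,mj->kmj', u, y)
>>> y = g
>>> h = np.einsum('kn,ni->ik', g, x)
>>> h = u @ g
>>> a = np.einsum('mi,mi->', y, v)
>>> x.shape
(17, 7)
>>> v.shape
(17, 17)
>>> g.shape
(17, 17)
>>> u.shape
(17, 11, 17)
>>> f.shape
(11, 17, 7)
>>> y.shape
(17, 17)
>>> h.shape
(17, 11, 17)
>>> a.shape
()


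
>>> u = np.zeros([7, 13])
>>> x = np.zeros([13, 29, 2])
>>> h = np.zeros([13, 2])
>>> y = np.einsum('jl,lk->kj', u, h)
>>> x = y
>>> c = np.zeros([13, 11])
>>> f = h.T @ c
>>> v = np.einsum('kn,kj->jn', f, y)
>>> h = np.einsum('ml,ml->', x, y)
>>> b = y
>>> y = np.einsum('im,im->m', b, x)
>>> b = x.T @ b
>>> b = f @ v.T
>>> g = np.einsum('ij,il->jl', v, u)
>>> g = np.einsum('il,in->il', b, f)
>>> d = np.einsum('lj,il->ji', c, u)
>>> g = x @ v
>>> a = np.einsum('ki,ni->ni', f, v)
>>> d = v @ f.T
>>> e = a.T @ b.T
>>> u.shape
(7, 13)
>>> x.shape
(2, 7)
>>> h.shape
()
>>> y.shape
(7,)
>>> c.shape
(13, 11)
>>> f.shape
(2, 11)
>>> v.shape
(7, 11)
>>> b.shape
(2, 7)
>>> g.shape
(2, 11)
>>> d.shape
(7, 2)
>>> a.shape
(7, 11)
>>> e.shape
(11, 2)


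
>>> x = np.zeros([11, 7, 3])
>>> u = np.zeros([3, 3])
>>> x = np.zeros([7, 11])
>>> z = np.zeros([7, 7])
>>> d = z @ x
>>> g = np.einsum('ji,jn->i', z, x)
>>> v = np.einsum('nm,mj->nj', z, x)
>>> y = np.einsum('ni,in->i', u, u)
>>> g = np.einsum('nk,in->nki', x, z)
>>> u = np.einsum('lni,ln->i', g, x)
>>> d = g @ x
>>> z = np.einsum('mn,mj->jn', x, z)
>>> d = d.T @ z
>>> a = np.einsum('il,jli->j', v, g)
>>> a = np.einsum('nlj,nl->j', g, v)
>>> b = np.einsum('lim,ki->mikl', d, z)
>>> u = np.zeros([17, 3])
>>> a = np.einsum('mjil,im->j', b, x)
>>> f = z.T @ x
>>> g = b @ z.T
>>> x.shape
(7, 11)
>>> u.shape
(17, 3)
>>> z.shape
(7, 11)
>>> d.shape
(11, 11, 11)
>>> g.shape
(11, 11, 7, 7)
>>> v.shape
(7, 11)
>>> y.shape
(3,)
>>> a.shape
(11,)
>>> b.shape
(11, 11, 7, 11)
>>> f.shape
(11, 11)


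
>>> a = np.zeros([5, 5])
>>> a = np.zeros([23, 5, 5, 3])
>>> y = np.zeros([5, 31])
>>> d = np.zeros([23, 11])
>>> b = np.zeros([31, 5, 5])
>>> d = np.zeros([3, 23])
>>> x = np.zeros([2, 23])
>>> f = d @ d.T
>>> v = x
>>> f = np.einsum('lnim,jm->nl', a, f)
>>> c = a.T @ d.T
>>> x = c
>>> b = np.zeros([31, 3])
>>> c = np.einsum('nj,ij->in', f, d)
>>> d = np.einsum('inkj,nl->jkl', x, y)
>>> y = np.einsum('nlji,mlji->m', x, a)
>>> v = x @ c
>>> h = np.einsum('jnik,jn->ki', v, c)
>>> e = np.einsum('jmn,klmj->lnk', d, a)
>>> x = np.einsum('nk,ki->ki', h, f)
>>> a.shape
(23, 5, 5, 3)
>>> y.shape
(23,)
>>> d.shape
(3, 5, 31)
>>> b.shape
(31, 3)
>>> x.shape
(5, 23)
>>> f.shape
(5, 23)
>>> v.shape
(3, 5, 5, 5)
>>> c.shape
(3, 5)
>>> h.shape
(5, 5)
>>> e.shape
(5, 31, 23)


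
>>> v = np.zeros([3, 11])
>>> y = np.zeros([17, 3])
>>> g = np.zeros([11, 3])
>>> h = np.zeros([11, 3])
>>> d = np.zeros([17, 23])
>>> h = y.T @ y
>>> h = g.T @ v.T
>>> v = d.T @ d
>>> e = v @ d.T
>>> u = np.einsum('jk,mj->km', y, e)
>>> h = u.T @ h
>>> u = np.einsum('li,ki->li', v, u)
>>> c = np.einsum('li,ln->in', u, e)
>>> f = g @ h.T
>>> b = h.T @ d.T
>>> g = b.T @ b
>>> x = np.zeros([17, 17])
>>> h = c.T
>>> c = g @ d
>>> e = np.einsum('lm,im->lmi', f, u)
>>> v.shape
(23, 23)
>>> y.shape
(17, 3)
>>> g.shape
(17, 17)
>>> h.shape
(17, 23)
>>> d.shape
(17, 23)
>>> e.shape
(11, 23, 23)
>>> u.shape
(23, 23)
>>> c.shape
(17, 23)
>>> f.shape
(11, 23)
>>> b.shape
(3, 17)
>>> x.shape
(17, 17)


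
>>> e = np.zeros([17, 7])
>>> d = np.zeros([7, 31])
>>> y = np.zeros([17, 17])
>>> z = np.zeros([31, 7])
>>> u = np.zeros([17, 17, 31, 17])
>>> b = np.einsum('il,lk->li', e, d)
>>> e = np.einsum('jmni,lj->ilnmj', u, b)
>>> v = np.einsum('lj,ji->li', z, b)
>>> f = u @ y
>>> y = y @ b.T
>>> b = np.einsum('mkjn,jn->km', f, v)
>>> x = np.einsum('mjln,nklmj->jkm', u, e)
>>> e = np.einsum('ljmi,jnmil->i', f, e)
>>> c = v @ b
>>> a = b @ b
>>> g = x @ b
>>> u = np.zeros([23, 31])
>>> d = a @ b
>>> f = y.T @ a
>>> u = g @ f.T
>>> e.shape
(17,)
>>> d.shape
(17, 17)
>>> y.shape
(17, 7)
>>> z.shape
(31, 7)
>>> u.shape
(17, 7, 7)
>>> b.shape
(17, 17)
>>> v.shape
(31, 17)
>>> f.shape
(7, 17)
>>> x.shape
(17, 7, 17)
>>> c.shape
(31, 17)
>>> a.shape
(17, 17)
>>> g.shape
(17, 7, 17)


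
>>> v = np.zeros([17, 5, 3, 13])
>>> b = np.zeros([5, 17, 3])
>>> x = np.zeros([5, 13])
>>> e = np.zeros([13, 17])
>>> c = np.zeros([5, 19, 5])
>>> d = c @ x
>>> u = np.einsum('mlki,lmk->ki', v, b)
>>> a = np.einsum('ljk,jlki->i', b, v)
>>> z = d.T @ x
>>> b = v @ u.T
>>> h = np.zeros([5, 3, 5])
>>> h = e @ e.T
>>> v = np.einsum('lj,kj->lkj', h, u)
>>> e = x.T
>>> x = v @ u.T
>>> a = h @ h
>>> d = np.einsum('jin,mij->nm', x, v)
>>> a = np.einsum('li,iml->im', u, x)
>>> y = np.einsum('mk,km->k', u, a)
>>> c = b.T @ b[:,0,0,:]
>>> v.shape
(13, 3, 13)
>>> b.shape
(17, 5, 3, 3)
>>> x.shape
(13, 3, 3)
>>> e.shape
(13, 5)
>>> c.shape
(3, 3, 5, 3)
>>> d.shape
(3, 13)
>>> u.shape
(3, 13)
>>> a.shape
(13, 3)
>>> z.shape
(13, 19, 13)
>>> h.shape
(13, 13)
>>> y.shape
(13,)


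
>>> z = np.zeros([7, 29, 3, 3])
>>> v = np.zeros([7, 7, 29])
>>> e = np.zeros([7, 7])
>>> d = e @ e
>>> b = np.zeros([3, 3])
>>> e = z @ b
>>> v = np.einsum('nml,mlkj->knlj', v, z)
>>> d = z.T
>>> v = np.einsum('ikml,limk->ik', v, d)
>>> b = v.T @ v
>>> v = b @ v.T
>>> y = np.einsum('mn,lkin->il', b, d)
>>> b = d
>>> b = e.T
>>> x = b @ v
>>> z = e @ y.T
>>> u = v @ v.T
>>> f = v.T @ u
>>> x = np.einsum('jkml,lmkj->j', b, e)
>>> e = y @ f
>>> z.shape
(7, 29, 3, 29)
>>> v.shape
(7, 3)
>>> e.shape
(29, 7)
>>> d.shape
(3, 3, 29, 7)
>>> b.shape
(3, 3, 29, 7)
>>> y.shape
(29, 3)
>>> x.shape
(3,)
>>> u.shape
(7, 7)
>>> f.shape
(3, 7)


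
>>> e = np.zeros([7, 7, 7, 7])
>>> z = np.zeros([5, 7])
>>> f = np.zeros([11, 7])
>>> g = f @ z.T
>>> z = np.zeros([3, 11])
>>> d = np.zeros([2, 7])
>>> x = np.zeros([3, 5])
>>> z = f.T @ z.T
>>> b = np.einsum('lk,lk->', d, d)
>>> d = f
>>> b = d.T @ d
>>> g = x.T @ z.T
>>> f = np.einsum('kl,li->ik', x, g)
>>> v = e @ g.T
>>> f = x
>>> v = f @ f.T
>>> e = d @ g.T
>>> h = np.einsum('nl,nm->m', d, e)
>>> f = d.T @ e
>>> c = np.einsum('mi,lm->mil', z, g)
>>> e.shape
(11, 5)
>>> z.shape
(7, 3)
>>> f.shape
(7, 5)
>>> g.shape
(5, 7)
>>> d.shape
(11, 7)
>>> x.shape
(3, 5)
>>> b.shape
(7, 7)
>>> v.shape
(3, 3)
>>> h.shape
(5,)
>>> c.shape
(7, 3, 5)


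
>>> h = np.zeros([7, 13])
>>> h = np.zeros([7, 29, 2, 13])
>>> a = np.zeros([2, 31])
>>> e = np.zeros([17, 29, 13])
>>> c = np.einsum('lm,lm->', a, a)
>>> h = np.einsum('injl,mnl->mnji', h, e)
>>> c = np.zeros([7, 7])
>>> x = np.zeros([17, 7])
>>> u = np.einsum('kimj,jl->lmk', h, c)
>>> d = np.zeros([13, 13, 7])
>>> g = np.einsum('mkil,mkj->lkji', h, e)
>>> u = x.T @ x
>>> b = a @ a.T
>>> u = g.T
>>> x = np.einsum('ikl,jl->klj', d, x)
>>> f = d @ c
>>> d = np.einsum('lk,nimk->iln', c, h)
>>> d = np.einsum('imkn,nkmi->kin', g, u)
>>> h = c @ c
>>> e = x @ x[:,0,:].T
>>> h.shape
(7, 7)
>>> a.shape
(2, 31)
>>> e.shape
(13, 7, 13)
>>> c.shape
(7, 7)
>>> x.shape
(13, 7, 17)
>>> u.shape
(2, 13, 29, 7)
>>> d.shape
(13, 7, 2)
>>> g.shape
(7, 29, 13, 2)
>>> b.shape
(2, 2)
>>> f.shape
(13, 13, 7)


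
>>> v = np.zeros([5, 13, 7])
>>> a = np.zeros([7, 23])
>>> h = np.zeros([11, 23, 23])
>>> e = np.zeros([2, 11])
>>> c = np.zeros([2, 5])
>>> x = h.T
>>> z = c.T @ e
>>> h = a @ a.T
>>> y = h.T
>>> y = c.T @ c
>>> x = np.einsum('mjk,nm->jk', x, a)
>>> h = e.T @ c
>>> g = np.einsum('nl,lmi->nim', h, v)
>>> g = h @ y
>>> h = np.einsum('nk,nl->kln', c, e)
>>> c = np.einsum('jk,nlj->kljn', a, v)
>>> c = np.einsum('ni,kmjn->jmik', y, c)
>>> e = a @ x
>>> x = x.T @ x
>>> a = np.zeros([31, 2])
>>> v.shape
(5, 13, 7)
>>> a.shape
(31, 2)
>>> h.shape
(5, 11, 2)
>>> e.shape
(7, 11)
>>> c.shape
(7, 13, 5, 23)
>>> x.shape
(11, 11)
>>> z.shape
(5, 11)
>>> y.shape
(5, 5)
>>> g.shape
(11, 5)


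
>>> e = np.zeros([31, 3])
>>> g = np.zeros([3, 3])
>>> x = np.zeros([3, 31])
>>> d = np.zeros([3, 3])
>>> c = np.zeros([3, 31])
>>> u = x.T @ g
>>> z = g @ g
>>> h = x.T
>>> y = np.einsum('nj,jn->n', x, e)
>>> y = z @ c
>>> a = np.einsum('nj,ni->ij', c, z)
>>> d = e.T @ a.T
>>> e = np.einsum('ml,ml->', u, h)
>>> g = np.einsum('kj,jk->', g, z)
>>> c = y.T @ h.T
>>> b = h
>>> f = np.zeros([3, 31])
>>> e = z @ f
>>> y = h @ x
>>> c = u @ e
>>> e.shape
(3, 31)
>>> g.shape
()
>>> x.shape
(3, 31)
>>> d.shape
(3, 3)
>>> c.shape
(31, 31)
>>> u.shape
(31, 3)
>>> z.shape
(3, 3)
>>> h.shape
(31, 3)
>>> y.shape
(31, 31)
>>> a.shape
(3, 31)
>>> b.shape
(31, 3)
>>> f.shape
(3, 31)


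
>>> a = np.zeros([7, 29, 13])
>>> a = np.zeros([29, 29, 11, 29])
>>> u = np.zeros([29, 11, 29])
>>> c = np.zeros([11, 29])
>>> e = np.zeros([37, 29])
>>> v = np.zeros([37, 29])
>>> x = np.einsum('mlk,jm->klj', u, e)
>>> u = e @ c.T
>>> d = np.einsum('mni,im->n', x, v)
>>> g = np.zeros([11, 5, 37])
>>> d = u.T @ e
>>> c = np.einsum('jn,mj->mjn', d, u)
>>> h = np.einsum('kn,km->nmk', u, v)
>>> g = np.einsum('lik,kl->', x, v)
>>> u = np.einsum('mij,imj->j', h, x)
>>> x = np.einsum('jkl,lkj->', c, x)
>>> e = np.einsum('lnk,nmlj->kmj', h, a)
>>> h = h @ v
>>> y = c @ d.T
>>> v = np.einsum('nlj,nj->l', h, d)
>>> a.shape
(29, 29, 11, 29)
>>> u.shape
(37,)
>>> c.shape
(37, 11, 29)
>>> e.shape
(37, 29, 29)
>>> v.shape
(29,)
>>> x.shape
()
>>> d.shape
(11, 29)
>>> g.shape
()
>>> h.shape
(11, 29, 29)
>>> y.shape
(37, 11, 11)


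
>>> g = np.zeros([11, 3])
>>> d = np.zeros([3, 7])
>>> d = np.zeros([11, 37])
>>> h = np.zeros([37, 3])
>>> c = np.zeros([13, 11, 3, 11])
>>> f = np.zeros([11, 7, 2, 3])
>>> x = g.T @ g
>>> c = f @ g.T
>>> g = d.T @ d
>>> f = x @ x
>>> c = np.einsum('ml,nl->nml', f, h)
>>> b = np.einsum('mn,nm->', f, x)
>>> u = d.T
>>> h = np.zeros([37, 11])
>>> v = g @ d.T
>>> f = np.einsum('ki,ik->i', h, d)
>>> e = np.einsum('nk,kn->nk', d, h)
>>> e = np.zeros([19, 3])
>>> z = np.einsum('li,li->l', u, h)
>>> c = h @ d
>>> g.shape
(37, 37)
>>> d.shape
(11, 37)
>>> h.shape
(37, 11)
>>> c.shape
(37, 37)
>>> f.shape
(11,)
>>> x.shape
(3, 3)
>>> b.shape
()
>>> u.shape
(37, 11)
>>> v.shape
(37, 11)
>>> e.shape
(19, 3)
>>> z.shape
(37,)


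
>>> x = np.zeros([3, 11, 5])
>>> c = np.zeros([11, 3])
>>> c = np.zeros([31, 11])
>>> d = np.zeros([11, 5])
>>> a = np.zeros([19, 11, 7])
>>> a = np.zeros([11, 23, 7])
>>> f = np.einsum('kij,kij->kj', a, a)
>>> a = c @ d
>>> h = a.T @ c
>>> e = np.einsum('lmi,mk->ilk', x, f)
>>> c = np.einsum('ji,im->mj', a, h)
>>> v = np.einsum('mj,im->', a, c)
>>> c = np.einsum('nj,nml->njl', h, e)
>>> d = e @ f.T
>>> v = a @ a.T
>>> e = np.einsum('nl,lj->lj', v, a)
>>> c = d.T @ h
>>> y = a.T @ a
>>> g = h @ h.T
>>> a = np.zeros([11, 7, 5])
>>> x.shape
(3, 11, 5)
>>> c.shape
(11, 3, 11)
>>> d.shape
(5, 3, 11)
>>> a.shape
(11, 7, 5)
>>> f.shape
(11, 7)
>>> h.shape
(5, 11)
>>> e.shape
(31, 5)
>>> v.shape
(31, 31)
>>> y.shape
(5, 5)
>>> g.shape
(5, 5)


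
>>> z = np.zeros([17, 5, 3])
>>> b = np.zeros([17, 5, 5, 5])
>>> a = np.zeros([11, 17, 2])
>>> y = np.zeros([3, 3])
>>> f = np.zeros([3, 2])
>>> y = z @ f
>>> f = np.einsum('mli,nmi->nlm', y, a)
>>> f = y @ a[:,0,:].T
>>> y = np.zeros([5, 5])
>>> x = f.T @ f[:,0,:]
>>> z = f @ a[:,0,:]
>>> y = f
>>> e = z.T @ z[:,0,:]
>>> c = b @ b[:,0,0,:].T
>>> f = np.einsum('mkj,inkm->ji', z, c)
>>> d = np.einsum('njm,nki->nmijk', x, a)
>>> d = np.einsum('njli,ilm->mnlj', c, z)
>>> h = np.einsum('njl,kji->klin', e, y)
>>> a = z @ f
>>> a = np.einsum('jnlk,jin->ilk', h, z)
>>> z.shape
(17, 5, 2)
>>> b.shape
(17, 5, 5, 5)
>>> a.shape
(5, 11, 2)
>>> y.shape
(17, 5, 11)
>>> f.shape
(2, 17)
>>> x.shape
(11, 5, 11)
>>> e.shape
(2, 5, 2)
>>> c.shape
(17, 5, 5, 17)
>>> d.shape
(2, 17, 5, 5)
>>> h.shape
(17, 2, 11, 2)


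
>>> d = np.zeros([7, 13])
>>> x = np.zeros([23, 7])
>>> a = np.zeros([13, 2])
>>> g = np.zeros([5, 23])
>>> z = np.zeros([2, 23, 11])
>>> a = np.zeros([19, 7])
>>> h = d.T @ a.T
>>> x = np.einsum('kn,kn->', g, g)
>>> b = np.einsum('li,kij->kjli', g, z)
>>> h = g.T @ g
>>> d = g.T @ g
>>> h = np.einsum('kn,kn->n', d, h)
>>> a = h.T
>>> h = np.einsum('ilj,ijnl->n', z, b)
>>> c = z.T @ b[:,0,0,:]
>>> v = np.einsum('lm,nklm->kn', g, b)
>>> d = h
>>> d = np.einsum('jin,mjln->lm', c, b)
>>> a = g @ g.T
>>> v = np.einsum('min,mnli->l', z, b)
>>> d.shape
(5, 2)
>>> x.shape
()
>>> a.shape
(5, 5)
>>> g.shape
(5, 23)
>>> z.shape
(2, 23, 11)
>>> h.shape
(5,)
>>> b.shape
(2, 11, 5, 23)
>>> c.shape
(11, 23, 23)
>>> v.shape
(5,)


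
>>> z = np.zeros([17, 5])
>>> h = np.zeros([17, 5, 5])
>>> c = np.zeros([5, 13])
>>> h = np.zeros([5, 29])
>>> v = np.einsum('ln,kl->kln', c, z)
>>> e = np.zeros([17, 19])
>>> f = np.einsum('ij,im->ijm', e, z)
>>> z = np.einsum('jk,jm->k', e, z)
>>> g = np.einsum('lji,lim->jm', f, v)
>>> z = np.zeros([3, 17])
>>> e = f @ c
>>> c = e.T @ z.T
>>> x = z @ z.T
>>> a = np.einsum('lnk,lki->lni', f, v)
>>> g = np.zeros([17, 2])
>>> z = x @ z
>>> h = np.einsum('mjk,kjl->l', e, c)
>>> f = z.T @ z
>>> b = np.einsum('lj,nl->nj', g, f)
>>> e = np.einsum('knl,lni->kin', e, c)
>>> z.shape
(3, 17)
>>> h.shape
(3,)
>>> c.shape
(13, 19, 3)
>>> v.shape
(17, 5, 13)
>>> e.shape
(17, 3, 19)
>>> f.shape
(17, 17)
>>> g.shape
(17, 2)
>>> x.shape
(3, 3)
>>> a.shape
(17, 19, 13)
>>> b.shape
(17, 2)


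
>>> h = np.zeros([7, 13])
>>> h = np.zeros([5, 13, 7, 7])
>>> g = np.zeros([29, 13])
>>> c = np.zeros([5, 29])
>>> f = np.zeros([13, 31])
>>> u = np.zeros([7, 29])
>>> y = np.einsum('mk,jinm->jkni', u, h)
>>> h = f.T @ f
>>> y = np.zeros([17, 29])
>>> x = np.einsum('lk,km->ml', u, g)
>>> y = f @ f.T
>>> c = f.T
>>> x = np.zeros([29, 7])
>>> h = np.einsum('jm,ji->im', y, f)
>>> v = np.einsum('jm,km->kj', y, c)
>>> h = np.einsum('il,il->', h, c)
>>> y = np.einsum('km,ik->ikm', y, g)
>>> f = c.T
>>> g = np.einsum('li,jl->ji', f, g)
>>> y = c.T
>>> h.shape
()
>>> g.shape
(29, 31)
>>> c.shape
(31, 13)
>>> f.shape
(13, 31)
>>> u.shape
(7, 29)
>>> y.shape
(13, 31)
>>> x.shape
(29, 7)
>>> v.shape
(31, 13)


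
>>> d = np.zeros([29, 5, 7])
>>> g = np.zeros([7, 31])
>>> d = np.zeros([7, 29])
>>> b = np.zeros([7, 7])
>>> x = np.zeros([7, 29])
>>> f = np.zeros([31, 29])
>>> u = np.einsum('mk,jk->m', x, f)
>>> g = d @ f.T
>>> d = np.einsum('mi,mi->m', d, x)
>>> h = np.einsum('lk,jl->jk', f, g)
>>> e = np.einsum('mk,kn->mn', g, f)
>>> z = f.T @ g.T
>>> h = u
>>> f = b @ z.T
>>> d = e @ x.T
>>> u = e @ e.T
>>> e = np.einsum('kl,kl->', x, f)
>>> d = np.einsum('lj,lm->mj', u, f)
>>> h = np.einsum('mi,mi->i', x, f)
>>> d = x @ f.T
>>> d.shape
(7, 7)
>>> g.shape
(7, 31)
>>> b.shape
(7, 7)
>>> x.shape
(7, 29)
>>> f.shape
(7, 29)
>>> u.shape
(7, 7)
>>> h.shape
(29,)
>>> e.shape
()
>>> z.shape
(29, 7)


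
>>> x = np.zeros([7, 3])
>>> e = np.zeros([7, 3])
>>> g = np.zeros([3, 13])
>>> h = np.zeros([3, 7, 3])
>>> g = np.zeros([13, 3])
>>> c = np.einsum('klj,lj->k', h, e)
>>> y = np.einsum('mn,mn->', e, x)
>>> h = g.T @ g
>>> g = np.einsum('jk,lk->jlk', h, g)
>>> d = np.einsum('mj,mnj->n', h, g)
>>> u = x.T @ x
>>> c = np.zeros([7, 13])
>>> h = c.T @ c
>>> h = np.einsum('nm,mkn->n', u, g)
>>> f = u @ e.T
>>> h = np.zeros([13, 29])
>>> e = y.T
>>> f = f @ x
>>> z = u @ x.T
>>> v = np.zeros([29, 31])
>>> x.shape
(7, 3)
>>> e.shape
()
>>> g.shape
(3, 13, 3)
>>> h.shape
(13, 29)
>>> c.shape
(7, 13)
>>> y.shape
()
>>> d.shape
(13,)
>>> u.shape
(3, 3)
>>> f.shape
(3, 3)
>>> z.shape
(3, 7)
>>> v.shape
(29, 31)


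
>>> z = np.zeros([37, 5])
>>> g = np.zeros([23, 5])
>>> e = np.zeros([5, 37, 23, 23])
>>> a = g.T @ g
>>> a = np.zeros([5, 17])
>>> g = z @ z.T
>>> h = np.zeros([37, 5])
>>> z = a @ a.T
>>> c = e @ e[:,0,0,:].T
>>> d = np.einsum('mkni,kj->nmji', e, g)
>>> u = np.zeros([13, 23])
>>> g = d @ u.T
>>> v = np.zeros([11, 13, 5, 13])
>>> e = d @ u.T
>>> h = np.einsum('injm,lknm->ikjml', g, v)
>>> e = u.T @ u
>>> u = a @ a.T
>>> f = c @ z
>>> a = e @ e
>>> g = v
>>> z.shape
(5, 5)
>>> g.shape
(11, 13, 5, 13)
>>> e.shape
(23, 23)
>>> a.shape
(23, 23)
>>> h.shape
(23, 13, 37, 13, 11)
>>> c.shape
(5, 37, 23, 5)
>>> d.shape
(23, 5, 37, 23)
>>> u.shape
(5, 5)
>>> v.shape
(11, 13, 5, 13)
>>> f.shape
(5, 37, 23, 5)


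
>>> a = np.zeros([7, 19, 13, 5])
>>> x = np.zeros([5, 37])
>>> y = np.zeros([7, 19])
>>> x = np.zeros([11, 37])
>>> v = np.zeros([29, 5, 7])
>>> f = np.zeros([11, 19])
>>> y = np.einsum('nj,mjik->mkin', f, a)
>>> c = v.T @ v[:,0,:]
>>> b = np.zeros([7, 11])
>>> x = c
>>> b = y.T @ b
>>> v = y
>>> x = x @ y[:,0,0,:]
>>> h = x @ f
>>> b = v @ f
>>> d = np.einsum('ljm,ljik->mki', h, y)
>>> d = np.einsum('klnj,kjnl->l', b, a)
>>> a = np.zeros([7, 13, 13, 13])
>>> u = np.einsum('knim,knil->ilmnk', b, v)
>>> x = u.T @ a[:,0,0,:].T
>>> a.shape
(7, 13, 13, 13)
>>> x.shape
(7, 5, 19, 11, 7)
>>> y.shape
(7, 5, 13, 11)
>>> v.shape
(7, 5, 13, 11)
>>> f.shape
(11, 19)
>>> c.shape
(7, 5, 7)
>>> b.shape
(7, 5, 13, 19)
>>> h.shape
(7, 5, 19)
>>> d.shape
(5,)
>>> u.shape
(13, 11, 19, 5, 7)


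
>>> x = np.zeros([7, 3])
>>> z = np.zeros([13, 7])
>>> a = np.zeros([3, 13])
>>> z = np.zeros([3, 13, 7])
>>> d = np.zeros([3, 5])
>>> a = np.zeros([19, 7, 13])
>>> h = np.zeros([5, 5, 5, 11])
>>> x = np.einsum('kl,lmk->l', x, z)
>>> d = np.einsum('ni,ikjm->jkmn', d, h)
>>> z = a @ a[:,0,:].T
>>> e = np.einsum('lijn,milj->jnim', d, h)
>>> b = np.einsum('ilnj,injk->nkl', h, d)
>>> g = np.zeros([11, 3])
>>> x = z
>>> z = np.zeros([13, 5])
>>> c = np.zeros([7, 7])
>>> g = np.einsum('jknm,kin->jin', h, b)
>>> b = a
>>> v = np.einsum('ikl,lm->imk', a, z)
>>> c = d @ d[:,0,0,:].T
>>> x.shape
(19, 7, 19)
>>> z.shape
(13, 5)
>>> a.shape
(19, 7, 13)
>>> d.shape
(5, 5, 11, 3)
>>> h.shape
(5, 5, 5, 11)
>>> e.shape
(11, 3, 5, 5)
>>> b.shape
(19, 7, 13)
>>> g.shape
(5, 3, 5)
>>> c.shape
(5, 5, 11, 5)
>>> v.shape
(19, 5, 7)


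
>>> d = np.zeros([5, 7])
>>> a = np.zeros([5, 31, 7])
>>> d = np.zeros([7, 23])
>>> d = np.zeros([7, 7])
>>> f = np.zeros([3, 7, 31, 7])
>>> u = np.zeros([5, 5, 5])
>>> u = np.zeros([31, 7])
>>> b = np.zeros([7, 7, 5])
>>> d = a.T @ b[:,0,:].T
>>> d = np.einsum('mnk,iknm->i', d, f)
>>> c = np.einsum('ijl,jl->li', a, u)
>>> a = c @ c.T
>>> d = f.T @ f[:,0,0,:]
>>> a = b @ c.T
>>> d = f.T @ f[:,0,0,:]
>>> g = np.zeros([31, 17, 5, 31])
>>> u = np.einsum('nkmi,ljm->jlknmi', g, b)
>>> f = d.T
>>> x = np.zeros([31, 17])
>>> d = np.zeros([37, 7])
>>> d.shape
(37, 7)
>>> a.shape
(7, 7, 7)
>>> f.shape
(7, 7, 31, 7)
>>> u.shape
(7, 7, 17, 31, 5, 31)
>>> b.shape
(7, 7, 5)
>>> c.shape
(7, 5)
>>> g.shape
(31, 17, 5, 31)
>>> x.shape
(31, 17)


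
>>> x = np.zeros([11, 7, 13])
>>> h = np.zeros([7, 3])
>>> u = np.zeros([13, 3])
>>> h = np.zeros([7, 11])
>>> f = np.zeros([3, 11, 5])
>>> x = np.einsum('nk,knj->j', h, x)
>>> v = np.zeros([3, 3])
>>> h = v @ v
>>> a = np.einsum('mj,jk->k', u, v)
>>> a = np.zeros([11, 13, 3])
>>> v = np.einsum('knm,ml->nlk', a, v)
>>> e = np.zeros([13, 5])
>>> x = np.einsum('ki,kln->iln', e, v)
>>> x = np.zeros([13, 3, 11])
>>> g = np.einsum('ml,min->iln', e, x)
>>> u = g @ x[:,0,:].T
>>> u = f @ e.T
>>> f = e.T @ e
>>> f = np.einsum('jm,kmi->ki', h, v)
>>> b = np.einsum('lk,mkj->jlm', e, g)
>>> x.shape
(13, 3, 11)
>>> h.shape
(3, 3)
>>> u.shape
(3, 11, 13)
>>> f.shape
(13, 11)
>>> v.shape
(13, 3, 11)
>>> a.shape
(11, 13, 3)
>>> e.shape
(13, 5)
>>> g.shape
(3, 5, 11)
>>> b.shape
(11, 13, 3)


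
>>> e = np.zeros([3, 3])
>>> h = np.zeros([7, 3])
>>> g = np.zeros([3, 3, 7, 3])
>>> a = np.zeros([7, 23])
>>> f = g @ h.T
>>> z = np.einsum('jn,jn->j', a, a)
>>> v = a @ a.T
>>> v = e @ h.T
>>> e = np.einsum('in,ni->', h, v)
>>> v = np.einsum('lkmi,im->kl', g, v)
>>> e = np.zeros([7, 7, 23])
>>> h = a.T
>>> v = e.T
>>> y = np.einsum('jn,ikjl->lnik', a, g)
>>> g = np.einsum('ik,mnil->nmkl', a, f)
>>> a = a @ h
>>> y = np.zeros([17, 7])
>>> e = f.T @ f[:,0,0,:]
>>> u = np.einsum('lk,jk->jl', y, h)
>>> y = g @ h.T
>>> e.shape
(7, 7, 3, 7)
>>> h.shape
(23, 7)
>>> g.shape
(3, 3, 23, 7)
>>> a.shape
(7, 7)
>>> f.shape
(3, 3, 7, 7)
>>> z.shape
(7,)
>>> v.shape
(23, 7, 7)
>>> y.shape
(3, 3, 23, 23)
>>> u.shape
(23, 17)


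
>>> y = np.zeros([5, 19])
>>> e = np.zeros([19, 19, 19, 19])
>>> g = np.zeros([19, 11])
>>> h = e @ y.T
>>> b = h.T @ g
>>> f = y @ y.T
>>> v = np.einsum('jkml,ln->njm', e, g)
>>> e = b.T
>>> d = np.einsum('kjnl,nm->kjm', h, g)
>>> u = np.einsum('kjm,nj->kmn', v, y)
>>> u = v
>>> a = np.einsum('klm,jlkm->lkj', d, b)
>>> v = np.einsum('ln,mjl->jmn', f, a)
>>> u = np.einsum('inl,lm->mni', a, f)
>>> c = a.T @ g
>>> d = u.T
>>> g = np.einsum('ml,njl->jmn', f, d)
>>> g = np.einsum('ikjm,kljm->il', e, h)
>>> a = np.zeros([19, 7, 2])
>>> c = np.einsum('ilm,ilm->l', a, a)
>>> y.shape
(5, 19)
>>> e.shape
(11, 19, 19, 5)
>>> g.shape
(11, 19)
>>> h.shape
(19, 19, 19, 5)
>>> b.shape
(5, 19, 19, 11)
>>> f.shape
(5, 5)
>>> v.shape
(19, 19, 5)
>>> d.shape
(19, 19, 5)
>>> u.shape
(5, 19, 19)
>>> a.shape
(19, 7, 2)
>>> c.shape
(7,)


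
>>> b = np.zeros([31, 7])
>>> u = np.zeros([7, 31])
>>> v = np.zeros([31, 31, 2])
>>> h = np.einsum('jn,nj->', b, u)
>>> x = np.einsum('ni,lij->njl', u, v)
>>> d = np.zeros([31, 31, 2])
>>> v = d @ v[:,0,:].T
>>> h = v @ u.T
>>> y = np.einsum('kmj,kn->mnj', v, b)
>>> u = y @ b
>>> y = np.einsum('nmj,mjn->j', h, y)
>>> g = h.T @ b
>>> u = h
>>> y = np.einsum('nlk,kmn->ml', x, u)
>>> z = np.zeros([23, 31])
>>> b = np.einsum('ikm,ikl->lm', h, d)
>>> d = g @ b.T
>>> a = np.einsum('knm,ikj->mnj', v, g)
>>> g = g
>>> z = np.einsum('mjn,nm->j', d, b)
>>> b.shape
(2, 7)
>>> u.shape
(31, 31, 7)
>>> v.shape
(31, 31, 31)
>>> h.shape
(31, 31, 7)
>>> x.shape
(7, 2, 31)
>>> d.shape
(7, 31, 2)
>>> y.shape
(31, 2)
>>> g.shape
(7, 31, 7)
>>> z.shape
(31,)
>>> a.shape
(31, 31, 7)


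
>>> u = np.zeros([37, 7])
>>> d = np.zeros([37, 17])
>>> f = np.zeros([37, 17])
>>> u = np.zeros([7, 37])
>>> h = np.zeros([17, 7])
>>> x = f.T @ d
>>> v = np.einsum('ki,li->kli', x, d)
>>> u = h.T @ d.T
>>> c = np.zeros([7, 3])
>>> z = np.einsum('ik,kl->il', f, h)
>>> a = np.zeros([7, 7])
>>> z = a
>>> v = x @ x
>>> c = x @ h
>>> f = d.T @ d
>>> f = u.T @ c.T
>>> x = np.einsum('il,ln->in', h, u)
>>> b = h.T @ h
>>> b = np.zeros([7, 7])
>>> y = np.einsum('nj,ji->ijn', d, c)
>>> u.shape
(7, 37)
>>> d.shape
(37, 17)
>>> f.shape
(37, 17)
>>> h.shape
(17, 7)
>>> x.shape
(17, 37)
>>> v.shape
(17, 17)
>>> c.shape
(17, 7)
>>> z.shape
(7, 7)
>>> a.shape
(7, 7)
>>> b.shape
(7, 7)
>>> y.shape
(7, 17, 37)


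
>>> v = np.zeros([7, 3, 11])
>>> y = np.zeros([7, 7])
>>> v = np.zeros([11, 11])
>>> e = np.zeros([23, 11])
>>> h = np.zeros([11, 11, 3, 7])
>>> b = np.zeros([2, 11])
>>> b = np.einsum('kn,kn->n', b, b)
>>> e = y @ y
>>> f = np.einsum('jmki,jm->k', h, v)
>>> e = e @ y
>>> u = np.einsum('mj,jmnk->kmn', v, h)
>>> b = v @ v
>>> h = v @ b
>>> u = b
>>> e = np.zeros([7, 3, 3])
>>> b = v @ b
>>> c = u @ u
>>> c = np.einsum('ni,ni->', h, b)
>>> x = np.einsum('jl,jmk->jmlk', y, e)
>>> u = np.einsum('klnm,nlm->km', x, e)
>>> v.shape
(11, 11)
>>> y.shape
(7, 7)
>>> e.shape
(7, 3, 3)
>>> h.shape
(11, 11)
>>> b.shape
(11, 11)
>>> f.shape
(3,)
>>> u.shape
(7, 3)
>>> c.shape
()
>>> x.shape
(7, 3, 7, 3)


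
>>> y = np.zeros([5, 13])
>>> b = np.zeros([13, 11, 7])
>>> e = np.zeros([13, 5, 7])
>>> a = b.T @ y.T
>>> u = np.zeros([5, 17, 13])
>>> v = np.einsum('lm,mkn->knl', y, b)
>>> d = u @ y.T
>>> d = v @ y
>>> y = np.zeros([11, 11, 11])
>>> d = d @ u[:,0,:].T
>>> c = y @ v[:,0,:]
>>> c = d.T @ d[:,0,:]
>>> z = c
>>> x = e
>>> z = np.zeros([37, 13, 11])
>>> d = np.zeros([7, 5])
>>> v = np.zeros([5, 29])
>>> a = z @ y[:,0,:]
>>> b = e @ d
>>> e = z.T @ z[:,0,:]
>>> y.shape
(11, 11, 11)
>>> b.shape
(13, 5, 5)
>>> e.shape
(11, 13, 11)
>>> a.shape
(37, 13, 11)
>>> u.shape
(5, 17, 13)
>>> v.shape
(5, 29)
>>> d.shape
(7, 5)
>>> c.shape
(5, 7, 5)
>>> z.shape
(37, 13, 11)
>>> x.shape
(13, 5, 7)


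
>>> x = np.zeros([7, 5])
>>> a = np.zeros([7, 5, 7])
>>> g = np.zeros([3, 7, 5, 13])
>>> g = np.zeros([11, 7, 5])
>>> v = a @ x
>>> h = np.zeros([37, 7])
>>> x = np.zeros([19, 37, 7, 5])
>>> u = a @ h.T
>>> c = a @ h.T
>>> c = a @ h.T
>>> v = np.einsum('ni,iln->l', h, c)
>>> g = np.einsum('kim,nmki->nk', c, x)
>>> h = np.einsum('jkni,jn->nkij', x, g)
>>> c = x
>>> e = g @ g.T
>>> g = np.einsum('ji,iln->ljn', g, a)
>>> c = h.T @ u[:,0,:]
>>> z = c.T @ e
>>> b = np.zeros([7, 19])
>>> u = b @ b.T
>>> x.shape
(19, 37, 7, 5)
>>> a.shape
(7, 5, 7)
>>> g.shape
(5, 19, 7)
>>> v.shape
(5,)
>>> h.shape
(7, 37, 5, 19)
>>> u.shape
(7, 7)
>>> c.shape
(19, 5, 37, 37)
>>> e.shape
(19, 19)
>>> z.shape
(37, 37, 5, 19)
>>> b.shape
(7, 19)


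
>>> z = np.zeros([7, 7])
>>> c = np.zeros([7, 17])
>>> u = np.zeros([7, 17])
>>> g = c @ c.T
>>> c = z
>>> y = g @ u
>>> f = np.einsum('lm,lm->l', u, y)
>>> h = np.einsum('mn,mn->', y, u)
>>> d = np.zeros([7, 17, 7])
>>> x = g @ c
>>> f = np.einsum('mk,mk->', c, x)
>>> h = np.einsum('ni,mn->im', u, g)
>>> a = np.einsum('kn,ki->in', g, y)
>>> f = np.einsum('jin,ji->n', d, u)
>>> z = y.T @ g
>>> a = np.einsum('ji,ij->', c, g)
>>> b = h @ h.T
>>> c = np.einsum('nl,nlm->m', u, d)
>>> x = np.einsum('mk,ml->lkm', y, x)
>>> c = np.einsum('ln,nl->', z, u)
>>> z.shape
(17, 7)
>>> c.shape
()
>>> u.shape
(7, 17)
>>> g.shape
(7, 7)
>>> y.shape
(7, 17)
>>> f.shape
(7,)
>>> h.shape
(17, 7)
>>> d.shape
(7, 17, 7)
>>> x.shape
(7, 17, 7)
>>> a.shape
()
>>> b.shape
(17, 17)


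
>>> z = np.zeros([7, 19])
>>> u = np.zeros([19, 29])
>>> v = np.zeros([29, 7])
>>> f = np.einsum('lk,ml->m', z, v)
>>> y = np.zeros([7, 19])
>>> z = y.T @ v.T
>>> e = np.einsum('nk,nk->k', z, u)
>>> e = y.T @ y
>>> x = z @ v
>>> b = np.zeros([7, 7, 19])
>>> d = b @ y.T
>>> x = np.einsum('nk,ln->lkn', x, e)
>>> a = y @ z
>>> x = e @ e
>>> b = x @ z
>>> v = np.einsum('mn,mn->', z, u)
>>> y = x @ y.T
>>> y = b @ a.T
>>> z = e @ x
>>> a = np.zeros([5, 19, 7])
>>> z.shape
(19, 19)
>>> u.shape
(19, 29)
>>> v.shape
()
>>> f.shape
(29,)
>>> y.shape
(19, 7)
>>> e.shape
(19, 19)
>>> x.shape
(19, 19)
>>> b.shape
(19, 29)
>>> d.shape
(7, 7, 7)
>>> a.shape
(5, 19, 7)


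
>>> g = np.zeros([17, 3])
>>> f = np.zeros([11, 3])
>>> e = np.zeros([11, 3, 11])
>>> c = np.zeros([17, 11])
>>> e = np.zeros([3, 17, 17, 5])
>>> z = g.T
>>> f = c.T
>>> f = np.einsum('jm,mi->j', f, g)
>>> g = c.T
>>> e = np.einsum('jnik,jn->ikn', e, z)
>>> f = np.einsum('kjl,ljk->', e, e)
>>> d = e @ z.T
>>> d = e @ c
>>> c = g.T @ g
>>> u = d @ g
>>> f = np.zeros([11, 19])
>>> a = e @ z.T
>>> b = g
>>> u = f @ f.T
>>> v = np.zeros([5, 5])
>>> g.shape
(11, 17)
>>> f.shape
(11, 19)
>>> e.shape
(17, 5, 17)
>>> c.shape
(17, 17)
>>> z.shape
(3, 17)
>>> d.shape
(17, 5, 11)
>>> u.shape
(11, 11)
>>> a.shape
(17, 5, 3)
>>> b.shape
(11, 17)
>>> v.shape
(5, 5)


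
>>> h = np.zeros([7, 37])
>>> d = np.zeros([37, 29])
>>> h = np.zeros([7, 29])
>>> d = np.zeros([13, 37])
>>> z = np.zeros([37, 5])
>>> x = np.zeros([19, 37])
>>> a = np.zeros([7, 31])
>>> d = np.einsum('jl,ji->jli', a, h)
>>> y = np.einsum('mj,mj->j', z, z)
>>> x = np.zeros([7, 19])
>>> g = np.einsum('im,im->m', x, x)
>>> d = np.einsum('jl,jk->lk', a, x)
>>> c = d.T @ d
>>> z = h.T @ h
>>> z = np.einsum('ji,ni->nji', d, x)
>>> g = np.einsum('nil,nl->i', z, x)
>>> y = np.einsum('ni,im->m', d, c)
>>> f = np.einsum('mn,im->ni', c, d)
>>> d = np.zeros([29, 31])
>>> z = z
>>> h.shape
(7, 29)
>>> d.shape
(29, 31)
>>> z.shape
(7, 31, 19)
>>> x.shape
(7, 19)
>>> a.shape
(7, 31)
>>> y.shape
(19,)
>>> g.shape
(31,)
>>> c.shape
(19, 19)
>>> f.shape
(19, 31)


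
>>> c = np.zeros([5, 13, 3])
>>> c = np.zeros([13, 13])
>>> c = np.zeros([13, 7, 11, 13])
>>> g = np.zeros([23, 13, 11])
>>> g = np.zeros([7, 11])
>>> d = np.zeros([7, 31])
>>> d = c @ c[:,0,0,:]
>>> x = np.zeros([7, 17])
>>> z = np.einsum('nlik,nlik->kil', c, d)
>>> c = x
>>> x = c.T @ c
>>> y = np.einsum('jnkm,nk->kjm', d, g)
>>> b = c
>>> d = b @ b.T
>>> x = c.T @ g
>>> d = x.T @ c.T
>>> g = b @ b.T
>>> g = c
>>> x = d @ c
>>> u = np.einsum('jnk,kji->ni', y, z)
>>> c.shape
(7, 17)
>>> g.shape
(7, 17)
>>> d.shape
(11, 7)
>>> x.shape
(11, 17)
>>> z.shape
(13, 11, 7)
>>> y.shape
(11, 13, 13)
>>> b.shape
(7, 17)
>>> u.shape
(13, 7)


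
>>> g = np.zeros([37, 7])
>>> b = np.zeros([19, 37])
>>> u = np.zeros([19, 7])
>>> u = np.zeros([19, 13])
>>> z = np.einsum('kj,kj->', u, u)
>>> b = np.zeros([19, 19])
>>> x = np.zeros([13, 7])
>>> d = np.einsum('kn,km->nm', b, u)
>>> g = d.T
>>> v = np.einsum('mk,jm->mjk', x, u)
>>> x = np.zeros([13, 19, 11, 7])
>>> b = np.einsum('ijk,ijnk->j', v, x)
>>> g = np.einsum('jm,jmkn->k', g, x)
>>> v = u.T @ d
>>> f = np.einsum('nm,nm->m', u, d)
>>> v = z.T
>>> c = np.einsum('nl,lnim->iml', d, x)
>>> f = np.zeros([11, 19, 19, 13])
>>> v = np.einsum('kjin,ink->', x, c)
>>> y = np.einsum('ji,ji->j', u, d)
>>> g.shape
(11,)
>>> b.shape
(19,)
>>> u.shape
(19, 13)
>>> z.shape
()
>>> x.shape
(13, 19, 11, 7)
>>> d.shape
(19, 13)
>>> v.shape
()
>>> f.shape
(11, 19, 19, 13)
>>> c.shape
(11, 7, 13)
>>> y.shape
(19,)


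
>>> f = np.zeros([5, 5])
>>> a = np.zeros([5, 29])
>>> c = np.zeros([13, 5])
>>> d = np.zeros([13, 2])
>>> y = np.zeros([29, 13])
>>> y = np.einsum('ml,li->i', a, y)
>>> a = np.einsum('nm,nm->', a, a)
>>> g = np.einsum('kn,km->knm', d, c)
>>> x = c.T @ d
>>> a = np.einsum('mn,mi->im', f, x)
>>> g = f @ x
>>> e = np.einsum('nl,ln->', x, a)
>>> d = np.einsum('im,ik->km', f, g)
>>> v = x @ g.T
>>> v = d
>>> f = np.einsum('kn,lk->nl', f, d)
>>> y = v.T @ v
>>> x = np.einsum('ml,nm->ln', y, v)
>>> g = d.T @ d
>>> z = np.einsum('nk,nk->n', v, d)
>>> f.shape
(5, 2)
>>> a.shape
(2, 5)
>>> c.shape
(13, 5)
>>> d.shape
(2, 5)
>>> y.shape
(5, 5)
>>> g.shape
(5, 5)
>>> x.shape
(5, 2)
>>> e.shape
()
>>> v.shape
(2, 5)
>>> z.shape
(2,)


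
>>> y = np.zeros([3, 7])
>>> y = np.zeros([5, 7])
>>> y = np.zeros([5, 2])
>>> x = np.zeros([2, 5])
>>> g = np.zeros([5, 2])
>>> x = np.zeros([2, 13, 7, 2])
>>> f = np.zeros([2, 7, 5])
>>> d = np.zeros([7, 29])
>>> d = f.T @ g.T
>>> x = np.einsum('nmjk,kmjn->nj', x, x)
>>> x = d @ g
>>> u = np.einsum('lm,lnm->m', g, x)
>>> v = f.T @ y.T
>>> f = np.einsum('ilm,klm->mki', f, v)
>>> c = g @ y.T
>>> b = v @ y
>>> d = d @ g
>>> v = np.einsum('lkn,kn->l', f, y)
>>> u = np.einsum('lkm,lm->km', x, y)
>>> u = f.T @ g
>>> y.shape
(5, 2)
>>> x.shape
(5, 7, 2)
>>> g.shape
(5, 2)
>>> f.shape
(5, 5, 2)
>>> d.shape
(5, 7, 2)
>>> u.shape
(2, 5, 2)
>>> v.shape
(5,)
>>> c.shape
(5, 5)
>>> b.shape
(5, 7, 2)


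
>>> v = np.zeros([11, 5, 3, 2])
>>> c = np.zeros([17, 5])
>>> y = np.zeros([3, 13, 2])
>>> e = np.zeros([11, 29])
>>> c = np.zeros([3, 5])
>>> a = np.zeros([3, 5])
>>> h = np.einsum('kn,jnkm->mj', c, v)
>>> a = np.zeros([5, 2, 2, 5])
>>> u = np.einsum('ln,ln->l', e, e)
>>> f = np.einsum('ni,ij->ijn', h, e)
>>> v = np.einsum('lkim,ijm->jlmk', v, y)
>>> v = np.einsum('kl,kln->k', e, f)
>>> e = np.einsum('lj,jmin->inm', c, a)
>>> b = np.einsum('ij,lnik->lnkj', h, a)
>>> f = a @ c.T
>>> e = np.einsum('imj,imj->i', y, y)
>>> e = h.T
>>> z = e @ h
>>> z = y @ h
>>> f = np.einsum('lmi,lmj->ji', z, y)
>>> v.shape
(11,)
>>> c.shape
(3, 5)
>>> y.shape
(3, 13, 2)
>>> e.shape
(11, 2)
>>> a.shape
(5, 2, 2, 5)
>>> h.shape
(2, 11)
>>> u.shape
(11,)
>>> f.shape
(2, 11)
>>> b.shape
(5, 2, 5, 11)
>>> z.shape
(3, 13, 11)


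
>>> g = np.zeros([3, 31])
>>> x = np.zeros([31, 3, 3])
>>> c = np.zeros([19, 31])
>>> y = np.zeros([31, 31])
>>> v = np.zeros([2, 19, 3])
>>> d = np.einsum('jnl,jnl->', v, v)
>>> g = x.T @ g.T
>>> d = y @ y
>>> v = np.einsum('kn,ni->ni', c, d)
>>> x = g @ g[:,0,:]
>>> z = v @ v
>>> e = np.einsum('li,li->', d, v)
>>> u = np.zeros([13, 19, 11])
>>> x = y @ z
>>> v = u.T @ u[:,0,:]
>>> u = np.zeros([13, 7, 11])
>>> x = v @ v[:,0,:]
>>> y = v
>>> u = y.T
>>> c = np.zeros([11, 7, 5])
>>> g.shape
(3, 3, 3)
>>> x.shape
(11, 19, 11)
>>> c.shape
(11, 7, 5)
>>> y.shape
(11, 19, 11)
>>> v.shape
(11, 19, 11)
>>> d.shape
(31, 31)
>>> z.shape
(31, 31)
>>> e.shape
()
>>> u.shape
(11, 19, 11)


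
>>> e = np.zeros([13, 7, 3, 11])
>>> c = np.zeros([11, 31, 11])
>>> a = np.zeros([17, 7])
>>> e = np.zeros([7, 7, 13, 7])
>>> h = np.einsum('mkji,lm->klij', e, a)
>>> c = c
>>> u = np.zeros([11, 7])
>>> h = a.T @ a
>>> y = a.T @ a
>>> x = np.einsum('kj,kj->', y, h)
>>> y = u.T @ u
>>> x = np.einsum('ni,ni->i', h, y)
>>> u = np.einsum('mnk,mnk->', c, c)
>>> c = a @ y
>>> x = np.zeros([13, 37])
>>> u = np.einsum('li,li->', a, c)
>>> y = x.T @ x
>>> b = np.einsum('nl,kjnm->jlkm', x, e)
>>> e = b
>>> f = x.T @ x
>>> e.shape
(7, 37, 7, 7)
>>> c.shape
(17, 7)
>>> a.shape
(17, 7)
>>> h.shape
(7, 7)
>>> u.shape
()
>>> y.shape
(37, 37)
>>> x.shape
(13, 37)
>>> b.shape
(7, 37, 7, 7)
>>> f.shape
(37, 37)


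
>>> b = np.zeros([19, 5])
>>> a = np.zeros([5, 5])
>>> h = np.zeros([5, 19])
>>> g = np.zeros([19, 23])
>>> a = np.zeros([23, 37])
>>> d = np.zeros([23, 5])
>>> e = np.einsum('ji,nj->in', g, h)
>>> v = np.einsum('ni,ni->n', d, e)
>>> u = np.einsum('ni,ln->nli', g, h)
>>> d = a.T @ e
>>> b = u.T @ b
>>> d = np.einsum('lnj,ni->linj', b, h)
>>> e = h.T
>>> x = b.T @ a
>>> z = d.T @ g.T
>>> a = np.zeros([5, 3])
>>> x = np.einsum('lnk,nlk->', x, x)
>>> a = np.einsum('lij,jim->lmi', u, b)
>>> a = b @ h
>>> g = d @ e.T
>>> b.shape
(23, 5, 5)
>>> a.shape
(23, 5, 19)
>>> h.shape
(5, 19)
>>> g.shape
(23, 19, 5, 19)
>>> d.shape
(23, 19, 5, 5)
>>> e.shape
(19, 5)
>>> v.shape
(23,)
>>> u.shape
(19, 5, 23)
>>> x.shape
()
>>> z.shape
(5, 5, 19, 19)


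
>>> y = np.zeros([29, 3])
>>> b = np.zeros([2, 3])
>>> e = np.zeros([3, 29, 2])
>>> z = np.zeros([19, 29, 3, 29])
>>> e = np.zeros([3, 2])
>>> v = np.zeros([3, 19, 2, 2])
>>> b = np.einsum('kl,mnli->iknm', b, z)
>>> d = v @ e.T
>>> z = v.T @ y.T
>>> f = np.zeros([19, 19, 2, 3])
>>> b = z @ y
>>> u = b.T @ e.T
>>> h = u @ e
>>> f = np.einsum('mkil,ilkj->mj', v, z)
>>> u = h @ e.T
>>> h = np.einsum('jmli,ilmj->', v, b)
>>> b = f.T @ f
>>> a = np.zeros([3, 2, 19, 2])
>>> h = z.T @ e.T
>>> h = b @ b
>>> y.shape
(29, 3)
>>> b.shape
(29, 29)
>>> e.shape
(3, 2)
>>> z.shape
(2, 2, 19, 29)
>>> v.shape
(3, 19, 2, 2)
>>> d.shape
(3, 19, 2, 3)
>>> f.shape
(3, 29)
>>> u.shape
(3, 19, 2, 3)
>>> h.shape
(29, 29)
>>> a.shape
(3, 2, 19, 2)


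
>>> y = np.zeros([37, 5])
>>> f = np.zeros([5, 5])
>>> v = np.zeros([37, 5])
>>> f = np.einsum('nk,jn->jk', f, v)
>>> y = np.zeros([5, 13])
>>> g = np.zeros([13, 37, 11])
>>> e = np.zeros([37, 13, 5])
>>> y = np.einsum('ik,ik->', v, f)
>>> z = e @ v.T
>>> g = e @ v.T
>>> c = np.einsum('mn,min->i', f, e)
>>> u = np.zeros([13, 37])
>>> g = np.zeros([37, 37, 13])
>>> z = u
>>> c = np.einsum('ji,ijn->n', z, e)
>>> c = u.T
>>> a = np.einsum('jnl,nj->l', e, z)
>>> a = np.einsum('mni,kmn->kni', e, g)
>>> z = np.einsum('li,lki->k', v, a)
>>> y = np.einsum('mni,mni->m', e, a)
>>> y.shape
(37,)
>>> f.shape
(37, 5)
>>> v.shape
(37, 5)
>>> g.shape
(37, 37, 13)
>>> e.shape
(37, 13, 5)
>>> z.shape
(13,)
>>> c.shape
(37, 13)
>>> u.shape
(13, 37)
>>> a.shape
(37, 13, 5)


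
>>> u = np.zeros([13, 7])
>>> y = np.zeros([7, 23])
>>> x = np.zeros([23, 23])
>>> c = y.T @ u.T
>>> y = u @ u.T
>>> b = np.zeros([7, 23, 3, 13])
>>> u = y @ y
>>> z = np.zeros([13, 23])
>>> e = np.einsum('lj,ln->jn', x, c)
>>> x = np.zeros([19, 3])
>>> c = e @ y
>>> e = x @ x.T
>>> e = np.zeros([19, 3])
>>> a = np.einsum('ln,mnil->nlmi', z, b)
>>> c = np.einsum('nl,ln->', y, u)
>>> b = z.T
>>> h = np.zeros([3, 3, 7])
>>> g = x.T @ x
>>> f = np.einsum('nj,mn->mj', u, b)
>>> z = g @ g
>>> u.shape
(13, 13)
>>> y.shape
(13, 13)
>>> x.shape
(19, 3)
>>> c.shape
()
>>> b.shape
(23, 13)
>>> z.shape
(3, 3)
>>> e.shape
(19, 3)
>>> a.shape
(23, 13, 7, 3)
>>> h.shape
(3, 3, 7)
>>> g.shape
(3, 3)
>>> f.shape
(23, 13)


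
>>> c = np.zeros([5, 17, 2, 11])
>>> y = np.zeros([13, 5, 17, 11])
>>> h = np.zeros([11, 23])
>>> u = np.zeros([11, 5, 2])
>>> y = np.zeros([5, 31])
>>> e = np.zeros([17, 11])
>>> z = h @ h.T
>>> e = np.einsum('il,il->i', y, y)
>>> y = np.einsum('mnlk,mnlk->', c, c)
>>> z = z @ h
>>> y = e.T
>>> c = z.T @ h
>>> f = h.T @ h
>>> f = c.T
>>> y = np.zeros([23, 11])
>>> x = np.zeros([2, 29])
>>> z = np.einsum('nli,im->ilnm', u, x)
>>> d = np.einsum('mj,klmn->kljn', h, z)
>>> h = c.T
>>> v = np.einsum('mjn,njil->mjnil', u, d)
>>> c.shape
(23, 23)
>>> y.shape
(23, 11)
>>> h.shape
(23, 23)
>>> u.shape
(11, 5, 2)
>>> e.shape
(5,)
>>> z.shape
(2, 5, 11, 29)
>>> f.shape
(23, 23)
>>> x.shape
(2, 29)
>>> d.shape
(2, 5, 23, 29)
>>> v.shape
(11, 5, 2, 23, 29)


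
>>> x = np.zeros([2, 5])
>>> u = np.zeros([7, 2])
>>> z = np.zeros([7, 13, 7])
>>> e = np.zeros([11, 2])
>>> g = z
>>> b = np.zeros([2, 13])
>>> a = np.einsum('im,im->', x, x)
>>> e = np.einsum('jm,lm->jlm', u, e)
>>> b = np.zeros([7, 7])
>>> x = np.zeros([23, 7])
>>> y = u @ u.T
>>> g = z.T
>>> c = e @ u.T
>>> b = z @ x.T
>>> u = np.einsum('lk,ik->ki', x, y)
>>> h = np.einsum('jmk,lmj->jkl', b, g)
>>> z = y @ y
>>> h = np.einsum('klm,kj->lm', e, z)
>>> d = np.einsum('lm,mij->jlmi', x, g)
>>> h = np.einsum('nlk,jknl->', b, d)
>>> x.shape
(23, 7)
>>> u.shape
(7, 7)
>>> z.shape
(7, 7)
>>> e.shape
(7, 11, 2)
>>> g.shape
(7, 13, 7)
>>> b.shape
(7, 13, 23)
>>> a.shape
()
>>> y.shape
(7, 7)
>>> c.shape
(7, 11, 7)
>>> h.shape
()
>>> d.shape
(7, 23, 7, 13)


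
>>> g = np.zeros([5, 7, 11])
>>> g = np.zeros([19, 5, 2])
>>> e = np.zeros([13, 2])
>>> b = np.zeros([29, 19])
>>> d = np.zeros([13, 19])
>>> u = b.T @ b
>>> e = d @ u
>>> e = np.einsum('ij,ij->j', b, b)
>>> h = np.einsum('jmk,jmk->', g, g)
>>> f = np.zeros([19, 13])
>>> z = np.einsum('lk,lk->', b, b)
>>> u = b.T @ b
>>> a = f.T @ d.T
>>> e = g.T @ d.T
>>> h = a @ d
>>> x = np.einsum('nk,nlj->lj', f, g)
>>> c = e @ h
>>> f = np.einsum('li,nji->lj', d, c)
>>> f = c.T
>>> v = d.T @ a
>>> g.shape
(19, 5, 2)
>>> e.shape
(2, 5, 13)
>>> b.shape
(29, 19)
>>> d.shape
(13, 19)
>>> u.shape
(19, 19)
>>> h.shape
(13, 19)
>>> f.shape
(19, 5, 2)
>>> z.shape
()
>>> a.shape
(13, 13)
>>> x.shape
(5, 2)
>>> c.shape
(2, 5, 19)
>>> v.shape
(19, 13)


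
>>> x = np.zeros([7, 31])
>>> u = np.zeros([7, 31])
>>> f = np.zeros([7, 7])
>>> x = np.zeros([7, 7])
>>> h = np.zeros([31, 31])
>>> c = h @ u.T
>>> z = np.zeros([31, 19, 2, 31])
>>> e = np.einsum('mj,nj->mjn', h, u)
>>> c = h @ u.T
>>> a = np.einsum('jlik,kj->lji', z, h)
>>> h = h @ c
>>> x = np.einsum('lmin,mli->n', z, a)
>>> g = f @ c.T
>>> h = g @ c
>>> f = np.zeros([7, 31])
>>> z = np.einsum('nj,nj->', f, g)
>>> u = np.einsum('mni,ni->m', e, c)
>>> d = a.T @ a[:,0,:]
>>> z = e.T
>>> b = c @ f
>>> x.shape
(31,)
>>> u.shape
(31,)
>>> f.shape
(7, 31)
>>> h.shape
(7, 7)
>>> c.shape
(31, 7)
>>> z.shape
(7, 31, 31)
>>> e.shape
(31, 31, 7)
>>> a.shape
(19, 31, 2)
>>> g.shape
(7, 31)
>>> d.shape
(2, 31, 2)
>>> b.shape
(31, 31)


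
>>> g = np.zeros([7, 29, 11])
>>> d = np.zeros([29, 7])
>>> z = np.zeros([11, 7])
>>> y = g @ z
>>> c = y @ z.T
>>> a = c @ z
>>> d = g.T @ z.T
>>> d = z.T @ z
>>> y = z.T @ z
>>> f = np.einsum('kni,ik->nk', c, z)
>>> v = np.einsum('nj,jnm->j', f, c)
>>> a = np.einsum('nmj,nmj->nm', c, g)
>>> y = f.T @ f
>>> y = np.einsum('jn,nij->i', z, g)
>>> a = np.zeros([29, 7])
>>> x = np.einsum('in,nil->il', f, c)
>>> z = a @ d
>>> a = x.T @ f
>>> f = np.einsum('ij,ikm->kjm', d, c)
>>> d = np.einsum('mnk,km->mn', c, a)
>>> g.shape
(7, 29, 11)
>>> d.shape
(7, 29)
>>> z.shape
(29, 7)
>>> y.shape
(29,)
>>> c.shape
(7, 29, 11)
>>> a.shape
(11, 7)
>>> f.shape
(29, 7, 11)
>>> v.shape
(7,)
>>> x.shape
(29, 11)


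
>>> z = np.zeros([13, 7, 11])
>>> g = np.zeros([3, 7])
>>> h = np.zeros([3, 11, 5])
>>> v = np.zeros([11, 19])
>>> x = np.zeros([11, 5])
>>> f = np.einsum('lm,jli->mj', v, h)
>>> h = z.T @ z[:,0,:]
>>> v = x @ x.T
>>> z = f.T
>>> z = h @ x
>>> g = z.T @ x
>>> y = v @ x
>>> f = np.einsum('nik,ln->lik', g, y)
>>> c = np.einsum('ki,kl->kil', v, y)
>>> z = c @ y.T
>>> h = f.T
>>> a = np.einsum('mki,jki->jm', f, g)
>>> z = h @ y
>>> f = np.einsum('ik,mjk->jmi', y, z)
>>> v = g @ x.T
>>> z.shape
(5, 7, 5)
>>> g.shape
(5, 7, 5)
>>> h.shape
(5, 7, 11)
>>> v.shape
(5, 7, 11)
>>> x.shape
(11, 5)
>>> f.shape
(7, 5, 11)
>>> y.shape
(11, 5)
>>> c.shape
(11, 11, 5)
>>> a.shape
(5, 11)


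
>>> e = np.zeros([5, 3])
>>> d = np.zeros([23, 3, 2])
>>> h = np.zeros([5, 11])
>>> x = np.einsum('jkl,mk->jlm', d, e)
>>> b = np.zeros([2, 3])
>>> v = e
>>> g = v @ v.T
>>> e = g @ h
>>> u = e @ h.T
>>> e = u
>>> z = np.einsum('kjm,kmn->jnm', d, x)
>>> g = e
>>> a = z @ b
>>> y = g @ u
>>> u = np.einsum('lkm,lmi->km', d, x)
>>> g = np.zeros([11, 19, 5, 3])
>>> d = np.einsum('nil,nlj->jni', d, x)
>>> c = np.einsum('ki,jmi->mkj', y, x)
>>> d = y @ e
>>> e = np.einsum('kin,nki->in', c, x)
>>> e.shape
(5, 23)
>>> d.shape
(5, 5)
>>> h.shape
(5, 11)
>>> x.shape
(23, 2, 5)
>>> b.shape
(2, 3)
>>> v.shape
(5, 3)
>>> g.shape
(11, 19, 5, 3)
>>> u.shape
(3, 2)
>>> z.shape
(3, 5, 2)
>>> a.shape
(3, 5, 3)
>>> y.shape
(5, 5)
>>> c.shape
(2, 5, 23)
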